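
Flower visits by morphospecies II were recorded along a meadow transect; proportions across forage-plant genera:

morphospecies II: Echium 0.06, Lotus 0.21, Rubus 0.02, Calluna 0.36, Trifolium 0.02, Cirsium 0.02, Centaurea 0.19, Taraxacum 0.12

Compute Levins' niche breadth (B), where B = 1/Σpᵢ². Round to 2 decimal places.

Σpᵢ² = 0.06² + 0.21² + 0.02² + 0.36² + 0.02² + 0.02² + 0.19² + 0.12² = 0.0036 + 0.0441 + 0.0004 + 0.1296 + 0.0004 + 0.0004 + 0.0361 + 0.0144 = 0.2290
B = 1 / 0.2290 = 4.3668

4.37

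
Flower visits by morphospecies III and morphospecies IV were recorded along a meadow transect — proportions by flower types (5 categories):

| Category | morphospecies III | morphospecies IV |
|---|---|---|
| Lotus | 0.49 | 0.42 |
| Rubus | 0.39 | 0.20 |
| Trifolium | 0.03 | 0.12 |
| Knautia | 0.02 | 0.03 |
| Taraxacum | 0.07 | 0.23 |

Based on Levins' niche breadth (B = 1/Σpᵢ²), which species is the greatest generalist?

morphospecies IV

Σp_IIIᵢ² = 0.49² + 0.39² + 0.03² + 0.02² + 0.07² = 0.2401 + 0.1521 + 0.0009 + 0.0004 + 0.0049 = 0.3984
B_III = 1 / 0.3984 = 2.5100
Σp_IVᵢ² = 0.42² + 0.20² + 0.12² + 0.03² + 0.23² = 0.1764 + 0.0400 + 0.0144 + 0.0009 + 0.0529 = 0.2846
B_IV = 1 / 0.2846 = 3.5137
Highest B → broadest niche (most generalist): morphospecies IV (B = 3.51).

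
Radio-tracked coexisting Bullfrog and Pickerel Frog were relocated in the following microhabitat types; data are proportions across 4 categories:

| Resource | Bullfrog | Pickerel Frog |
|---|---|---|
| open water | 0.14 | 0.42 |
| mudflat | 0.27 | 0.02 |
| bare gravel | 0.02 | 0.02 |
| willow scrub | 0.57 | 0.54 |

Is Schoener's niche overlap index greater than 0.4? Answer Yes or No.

Yes

Σ|p₁ᵢ − p₂ᵢ| = 0.28 + 0.25 + 0.00 + 0.03 = 0.56
D = 1 − ½ × 0.56 = 1 − 0.280 = 0.7200
D = 0.7200 > 0.4 → Yes.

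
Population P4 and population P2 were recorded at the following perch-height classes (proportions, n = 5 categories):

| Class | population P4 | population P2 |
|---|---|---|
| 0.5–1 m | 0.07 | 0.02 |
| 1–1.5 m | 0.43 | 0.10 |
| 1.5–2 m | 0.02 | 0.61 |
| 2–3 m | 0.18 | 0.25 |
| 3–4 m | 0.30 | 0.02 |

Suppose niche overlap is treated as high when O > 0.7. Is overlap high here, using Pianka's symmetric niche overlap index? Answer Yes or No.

No

Σ p₁ᵢp₂ᵢ = 0.0014 + 0.0430 + 0.0122 + 0.0450 + 0.0060 = 0.1076
Σp_1ᵢ² = 0.07² + 0.43² + 0.02² + 0.18² + 0.30² = 0.0049 + 0.1849 + 0.0004 + 0.0324 + 0.0900 = 0.3126
Σp_2ᵢ² = 0.02² + 0.10² + 0.61² + 0.25² + 0.02² = 0.0004 + 0.0100 + 0.3721 + 0.0625 + 0.0004 = 0.4454
O = 0.1076 / √(0.3126 × 0.4454) = 0.1076 / 0.37314 = 0.2884
O = 0.2884 < 0.7 → No.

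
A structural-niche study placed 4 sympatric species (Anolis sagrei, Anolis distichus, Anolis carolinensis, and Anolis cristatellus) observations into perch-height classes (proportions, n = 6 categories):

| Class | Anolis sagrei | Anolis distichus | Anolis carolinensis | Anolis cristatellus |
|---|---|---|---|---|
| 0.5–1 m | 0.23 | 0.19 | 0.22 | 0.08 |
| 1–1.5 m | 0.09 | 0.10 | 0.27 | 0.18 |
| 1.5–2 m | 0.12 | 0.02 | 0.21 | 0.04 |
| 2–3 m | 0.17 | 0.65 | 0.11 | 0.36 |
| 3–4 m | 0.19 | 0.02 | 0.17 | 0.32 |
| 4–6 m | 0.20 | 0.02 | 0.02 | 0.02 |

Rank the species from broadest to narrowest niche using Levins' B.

Anolis sagrei > Anolis carolinensis > Anolis cristatellus > Anolis distichus

Σp_sagrᵢ² = 0.23² + 0.09² + 0.12² + 0.17² + 0.19² + 0.20² = 0.0529 + 0.0081 + 0.0144 + 0.0289 + 0.0361 + 0.0400 = 0.1804
B_sagr = 1 / 0.1804 = 5.5432
Σp_distᵢ² = 0.19² + 0.10² + 0.02² + 0.65² + 0.02² + 0.02² = 0.0361 + 0.0100 + 0.0004 + 0.4225 + 0.0004 + 0.0004 = 0.4698
B_dist = 1 / 0.4698 = 2.1286
Σp_caroᵢ² = 0.22² + 0.27² + 0.21² + 0.11² + 0.17² + 0.02² = 0.0484 + 0.0729 + 0.0441 + 0.0121 + 0.0289 + 0.0004 = 0.2068
B_caro = 1 / 0.2068 = 4.8356
Σp_crisᵢ² = 0.08² + 0.18² + 0.04² + 0.36² + 0.32² + 0.02² = 0.0064 + 0.0324 + 0.0016 + 0.1296 + 0.1024 + 0.0004 = 0.2728
B_cris = 1 / 0.2728 = 3.6657
Ranking by B (broadest → narrowest): Anolis sagrei (5.54) > Anolis carolinensis (4.84) > Anolis cristatellus (3.67) > Anolis distichus (2.13)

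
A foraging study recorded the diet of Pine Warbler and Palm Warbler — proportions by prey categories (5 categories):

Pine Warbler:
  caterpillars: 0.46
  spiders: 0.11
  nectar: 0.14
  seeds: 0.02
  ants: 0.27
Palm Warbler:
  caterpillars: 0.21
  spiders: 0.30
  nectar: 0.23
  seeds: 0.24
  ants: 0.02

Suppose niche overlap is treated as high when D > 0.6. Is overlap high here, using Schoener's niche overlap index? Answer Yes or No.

No

Σ|p₁ᵢ − p₂ᵢ| = 0.25 + 0.19 + 0.09 + 0.22 + 0.25 = 1.00
D = 1 − ½ × 1.00 = 1 − 0.500 = 0.5000
D = 0.5000 < 0.6 → No.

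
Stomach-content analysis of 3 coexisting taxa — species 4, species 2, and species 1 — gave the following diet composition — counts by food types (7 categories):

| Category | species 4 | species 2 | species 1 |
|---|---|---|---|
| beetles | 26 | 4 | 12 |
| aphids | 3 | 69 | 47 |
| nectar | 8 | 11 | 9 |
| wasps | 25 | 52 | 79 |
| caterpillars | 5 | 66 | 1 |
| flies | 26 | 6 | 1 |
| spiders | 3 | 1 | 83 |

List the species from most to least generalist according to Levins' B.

Proportions for species 4 (n=96): 26/96=0.2708, 3/96=0.0313, 8/96=0.0833, 25/96=0.2604, 5/96=0.0521, 26/96=0.2708, 3/96=0.0313
Proportions for species 2 (n=209): 4/209=0.0191, 69/209=0.3301, 11/209=0.0526, 52/209=0.2488, 66/209=0.3158, 6/209=0.0287, 1/209=0.0048
Proportions for species 1 (n=232): 12/232=0.0517, 47/232=0.2026, 9/232=0.0388, 79/232=0.3405, 1/232=0.0043, 1/232=0.0043, 83/232=0.3578
Σp_4ᵢ² = 0.2708² + 0.0313² + 0.0833² + 0.2604² + 0.0521² + 0.2708² + 0.0313² = 0.073333 + 0.000980 + 0.006939 + 0.067808 + 0.002714 + 0.073333 + 0.000980 = 0.226087
B_4 = 1 / 0.226087 = 4.4231
Σp_2ᵢ² = 0.0191² + 0.3301² + 0.0526² + 0.2488² + 0.3158² + 0.0287² + 0.0048² = 0.000365 + 0.108966 + 0.002767 + 0.061901 + 0.099730 + 0.000824 + 0.000023 = 0.274576
B_2 = 1 / 0.274576 = 3.6420
Σp_1ᵢ² = 0.0517² + 0.2026² + 0.0388² + 0.3405² + 0.0043² + 0.0043² + 0.3578² = 0.002673 + 0.041047 + 0.001505 + 0.115940 + 0.000018 + 0.000018 + 0.128021 = 0.289222
B_1 = 1 / 0.289222 = 3.4576
Ranking by B (broadest → narrowest): species 4 (4.42) > species 2 (3.64) > species 1 (3.46)

species 4 > species 2 > species 1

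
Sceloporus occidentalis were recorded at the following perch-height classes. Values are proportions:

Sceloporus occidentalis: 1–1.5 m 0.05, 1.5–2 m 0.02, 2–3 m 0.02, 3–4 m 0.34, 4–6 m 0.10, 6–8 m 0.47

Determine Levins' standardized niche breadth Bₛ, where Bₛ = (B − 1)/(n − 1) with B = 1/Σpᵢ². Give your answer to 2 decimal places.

Σpᵢ² = 0.05² + 0.02² + 0.02² + 0.34² + 0.10² + 0.47² = 0.0025 + 0.0004 + 0.0004 + 0.1156 + 0.0100 + 0.2209 = 0.3498
B = 1 / 0.3498 = 2.8588
Bₛ = (B − 1)/(n − 1) = (2.8588 − 1)/(6 − 1) = 1.8588/5 = 0.3718

0.37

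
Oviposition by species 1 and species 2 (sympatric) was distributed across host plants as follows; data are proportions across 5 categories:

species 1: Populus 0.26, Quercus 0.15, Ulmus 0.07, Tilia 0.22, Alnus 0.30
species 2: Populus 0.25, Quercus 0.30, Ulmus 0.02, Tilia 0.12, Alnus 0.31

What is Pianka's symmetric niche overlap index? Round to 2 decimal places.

Σ p₁ᵢp₂ᵢ = 0.0650 + 0.0450 + 0.0014 + 0.0264 + 0.0930 = 0.2308
Σp_1ᵢ² = 0.26² + 0.15² + 0.07² + 0.22² + 0.30² = 0.0676 + 0.0225 + 0.0049 + 0.0484 + 0.0900 = 0.2334
Σp_2ᵢ² = 0.25² + 0.30² + 0.02² + 0.12² + 0.31² = 0.0625 + 0.0900 + 0.0004 + 0.0144 + 0.0961 = 0.2634
O = 0.2308 / √(0.2334 × 0.2634) = 0.2308 / 0.24795 = 0.9308

0.93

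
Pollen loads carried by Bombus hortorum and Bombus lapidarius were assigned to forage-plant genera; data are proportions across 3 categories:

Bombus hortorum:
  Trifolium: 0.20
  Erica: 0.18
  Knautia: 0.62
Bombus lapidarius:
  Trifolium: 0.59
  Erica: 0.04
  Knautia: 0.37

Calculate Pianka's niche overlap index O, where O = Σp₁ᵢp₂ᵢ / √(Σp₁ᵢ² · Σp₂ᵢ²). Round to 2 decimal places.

Σ p₁ᵢp₂ᵢ = 0.1180 + 0.0072 + 0.2294 = 0.3546
Σp_1ᵢ² = 0.20² + 0.18² + 0.62² = 0.0400 + 0.0324 + 0.3844 = 0.4568
Σp_2ᵢ² = 0.59² + 0.04² + 0.37² = 0.3481 + 0.0016 + 0.1369 = 0.4866
O = 0.3546 / √(0.4568 × 0.4866) = 0.3546 / 0.47146 = 0.7521

0.75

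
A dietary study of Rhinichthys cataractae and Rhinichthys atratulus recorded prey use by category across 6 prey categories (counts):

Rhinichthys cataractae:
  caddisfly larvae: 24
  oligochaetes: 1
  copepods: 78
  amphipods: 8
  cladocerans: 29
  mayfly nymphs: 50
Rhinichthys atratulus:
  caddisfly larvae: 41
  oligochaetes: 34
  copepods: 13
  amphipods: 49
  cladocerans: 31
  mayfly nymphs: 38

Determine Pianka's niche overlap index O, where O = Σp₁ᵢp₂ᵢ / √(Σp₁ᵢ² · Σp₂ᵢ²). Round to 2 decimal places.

Proportions for Rhinichthys cataractae (n=190): 24/190=0.1263, 1/190=0.0053, 78/190=0.4105, 8/190=0.0421, 29/190=0.1526, 50/190=0.2632
Proportions for Rhinichthys atratulus (n=206): 41/206=0.1990, 34/206=0.1650, 13/206=0.0631, 49/206=0.2379, 31/206=0.1505, 38/206=0.1845
Σ p₁ᵢp₂ᵢ = 0.025134 + 0.000875 + 0.025903 + 0.010016 + 0.022966 + 0.048560 = 0.133454
Σp_1ᵢ² = 0.1263² + 0.0053² + 0.4105² + 0.0421² + 0.1526² + 0.2632² = 0.015952 + 0.000028 + 0.168510 + 0.001772 + 0.023287 + 0.069274 = 0.278823
Σp_2ᵢ² = 0.1990² + 0.1650² + 0.0631² + 0.2379² + 0.1505² + 0.1845² = 0.039601 + 0.027225 + 0.003982 + 0.056596 + 0.022650 + 0.034040 = 0.184094
O = 0.133454 / √(0.278823 × 0.184094) = 0.133454 / 0.2265605 = 0.5890

0.59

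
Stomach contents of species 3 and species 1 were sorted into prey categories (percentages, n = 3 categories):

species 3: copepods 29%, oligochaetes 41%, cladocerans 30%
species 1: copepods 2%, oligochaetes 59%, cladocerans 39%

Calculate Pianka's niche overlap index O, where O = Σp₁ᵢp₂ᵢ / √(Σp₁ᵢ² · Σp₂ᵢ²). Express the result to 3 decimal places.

Convert percentages to proportions (divide by 100).
Σ p₁ᵢp₂ᵢ = 0.0058 + 0.2419 + 0.1170 = 0.3647
Σp_1ᵢ² = 0.29² + 0.41² + 0.30² = 0.0841 + 0.1681 + 0.0900 = 0.3422
Σp_2ᵢ² = 0.02² + 0.59² + 0.39² = 0.0004 + 0.3481 + 0.1521 = 0.5006
O = 0.3647 / √(0.3422 × 0.5006) = 0.3647 / 0.413890 = 0.88115

0.881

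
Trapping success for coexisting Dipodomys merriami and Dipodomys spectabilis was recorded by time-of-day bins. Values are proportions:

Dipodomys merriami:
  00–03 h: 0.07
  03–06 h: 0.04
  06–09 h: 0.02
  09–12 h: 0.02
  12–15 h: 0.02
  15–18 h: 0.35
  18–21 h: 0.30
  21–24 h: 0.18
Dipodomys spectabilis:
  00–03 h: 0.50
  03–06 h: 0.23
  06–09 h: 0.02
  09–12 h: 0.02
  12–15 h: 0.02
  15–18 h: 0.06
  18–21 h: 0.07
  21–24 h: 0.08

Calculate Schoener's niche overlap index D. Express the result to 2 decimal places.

Σ|p₁ᵢ − p₂ᵢ| = 0.43 + 0.19 + 0.00 + 0.00 + 0.00 + 0.29 + 0.23 + 0.10 = 1.24
D = 1 − ½ × 1.24 = 1 − 0.620 = 0.3800

0.38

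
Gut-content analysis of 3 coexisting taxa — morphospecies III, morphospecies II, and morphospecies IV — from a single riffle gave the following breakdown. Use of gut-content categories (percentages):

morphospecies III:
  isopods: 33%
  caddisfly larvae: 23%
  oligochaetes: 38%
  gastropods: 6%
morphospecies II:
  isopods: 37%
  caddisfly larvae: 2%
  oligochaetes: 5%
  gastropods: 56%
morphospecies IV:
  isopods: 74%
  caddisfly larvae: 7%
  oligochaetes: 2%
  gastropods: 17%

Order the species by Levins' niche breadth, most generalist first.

morphospecies III > morphospecies II > morphospecies IV

Convert percentages to proportions (divide by 100).
Σp_IIIᵢ² = 0.33² + 0.23² + 0.38² + 0.06² = 0.1089 + 0.0529 + 0.1444 + 0.0036 = 0.3098
B_III = 1 / 0.3098 = 3.2279
Σp_IIᵢ² = 0.37² + 0.02² + 0.05² + 0.56² = 0.1369 + 0.0004 + 0.0025 + 0.3136 = 0.4534
B_II = 1 / 0.4534 = 2.2056
Σp_IVᵢ² = 0.74² + 0.07² + 0.02² + 0.17² = 0.5476 + 0.0049 + 0.0004 + 0.0289 = 0.5818
B_IV = 1 / 0.5818 = 1.7188
Ranking by B (broadest → narrowest): morphospecies III (3.23) > morphospecies II (2.21) > morphospecies IV (1.72)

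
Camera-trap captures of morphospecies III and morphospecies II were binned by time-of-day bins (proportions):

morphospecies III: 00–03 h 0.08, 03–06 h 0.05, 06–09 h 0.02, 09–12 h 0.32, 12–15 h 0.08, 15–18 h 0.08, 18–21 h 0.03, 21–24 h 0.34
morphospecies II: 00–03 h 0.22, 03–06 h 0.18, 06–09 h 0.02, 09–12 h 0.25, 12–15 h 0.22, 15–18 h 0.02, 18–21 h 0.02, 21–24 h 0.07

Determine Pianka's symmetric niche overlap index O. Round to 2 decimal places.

Σ p₁ᵢp₂ᵢ = 0.0176 + 0.0090 + 0.0004 + 0.0800 + 0.0176 + 0.0016 + 0.0006 + 0.0238 = 0.1506
Σp_1ᵢ² = 0.08² + 0.05² + 0.02² + 0.32² + 0.08² + 0.08² + 0.03² + 0.34² = 0.0064 + 0.0025 + 0.0004 + 0.1024 + 0.0064 + 0.0064 + 0.0009 + 0.1156 = 0.2410
Σp_2ᵢ² = 0.22² + 0.18² + 0.02² + 0.25² + 0.22² + 0.02² + 0.02² + 0.07² = 0.0484 + 0.0324 + 0.0004 + 0.0625 + 0.0484 + 0.0004 + 0.0004 + 0.0049 = 0.1978
O = 0.1506 / √(0.2410 × 0.1978) = 0.1506 / 0.21833 = 0.6898

0.69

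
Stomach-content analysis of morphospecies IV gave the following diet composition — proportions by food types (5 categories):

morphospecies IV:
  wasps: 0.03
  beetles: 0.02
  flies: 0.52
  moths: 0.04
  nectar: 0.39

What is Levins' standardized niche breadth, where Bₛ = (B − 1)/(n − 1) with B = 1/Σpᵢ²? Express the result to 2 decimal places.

0.34

Σpᵢ² = 0.03² + 0.02² + 0.52² + 0.04² + 0.39² = 0.0009 + 0.0004 + 0.2704 + 0.0016 + 0.1521 = 0.4254
B = 1 / 0.4254 = 2.3507
Bₛ = (B − 1)/(n − 1) = (2.3507 − 1)/(5 − 1) = 1.3507/4 = 0.3377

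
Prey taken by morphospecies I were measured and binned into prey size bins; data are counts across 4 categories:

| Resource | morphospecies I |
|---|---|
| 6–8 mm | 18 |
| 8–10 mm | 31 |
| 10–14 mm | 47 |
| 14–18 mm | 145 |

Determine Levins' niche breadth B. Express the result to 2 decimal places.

2.37

Proportions for morphospecies I (n=241): 18/241=0.0747, 31/241=0.1286, 47/241=0.1950, 145/241=0.6017
Σpᵢ² = 0.0747² + 0.1286² + 0.1950² + 0.6017² = 0.005580 + 0.016538 + 0.038025 + 0.362043 = 0.422186
B = 1 / 0.422186 = 2.3686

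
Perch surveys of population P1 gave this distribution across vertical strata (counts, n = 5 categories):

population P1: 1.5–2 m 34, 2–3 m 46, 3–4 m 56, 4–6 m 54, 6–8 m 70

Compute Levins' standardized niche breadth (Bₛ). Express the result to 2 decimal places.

0.94

Proportions for population P1 (n=260): 34/260=0.1308, 46/260=0.1769, 56/260=0.2154, 54/260=0.2077, 70/260=0.2692
Σpᵢ² = 0.1308² + 0.1769² + 0.2154² + 0.2077² + 0.2692² = 0.017109 + 0.031294 + 0.046397 + 0.043139 + 0.072469 = 0.210408
B = 1 / 0.210408 = 4.7527
Bₛ = (B − 1)/(n − 1) = (4.7527 − 1)/(5 − 1) = 3.7527/4 = 0.9382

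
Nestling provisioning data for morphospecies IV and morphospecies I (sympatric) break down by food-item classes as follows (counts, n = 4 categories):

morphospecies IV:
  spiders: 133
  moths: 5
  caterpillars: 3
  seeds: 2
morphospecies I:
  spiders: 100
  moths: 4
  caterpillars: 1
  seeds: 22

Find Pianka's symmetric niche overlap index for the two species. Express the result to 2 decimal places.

0.98

Proportions for morphospecies IV (n=143): 133/143=0.9301, 5/143=0.0350, 3/143=0.0210, 2/143=0.0140
Proportions for morphospecies I (n=127): 100/127=0.7874, 4/127=0.0315, 1/127=0.0079, 22/127=0.1732
Σ p₁ᵢp₂ᵢ = 0.732361 + 0.001103 + 0.000166 + 0.002425 = 0.736055
Σp_1ᵢ² = 0.9301² + 0.0350² + 0.0210² + 0.0140² = 0.865086 + 0.001225 + 0.000441 + 0.000196 = 0.866948
Σp_2ᵢ² = 0.7874² + 0.0315² + 0.0079² + 0.1732² = 0.619999 + 0.000992 + 0.000062 + 0.029998 = 0.651051
O = 0.736055 / √(0.866948 × 0.651051) = 0.736055 / 0.7512838 = 0.9797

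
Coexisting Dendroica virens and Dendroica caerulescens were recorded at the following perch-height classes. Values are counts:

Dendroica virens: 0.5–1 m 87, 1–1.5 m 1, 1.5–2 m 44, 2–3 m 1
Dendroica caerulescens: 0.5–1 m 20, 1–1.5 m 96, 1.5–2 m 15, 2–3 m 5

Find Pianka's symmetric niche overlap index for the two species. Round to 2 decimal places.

Proportions for Dendroica virens (n=133): 87/133=0.6541, 1/133=0.0075, 44/133=0.3308, 1/133=0.0075
Proportions for Dendroica caerulescens (n=136): 20/136=0.1471, 96/136=0.7059, 15/136=0.1103, 5/136=0.0368
Σ p₁ᵢp₂ᵢ = 0.096218 + 0.005294 + 0.036487 + 0.000276 = 0.138275
Σp_1ᵢ² = 0.6541² + 0.0075² + 0.3308² + 0.0075² = 0.427847 + 0.000056 + 0.109429 + 0.000056 = 0.537388
Σp_2ᵢ² = 0.1471² + 0.7059² + 0.1103² + 0.0368² = 0.021638 + 0.498295 + 0.012166 + 0.001354 = 0.533453
O = 0.138275 / √(0.537388 × 0.533453) = 0.138275 / 0.5354169 = 0.2583

0.26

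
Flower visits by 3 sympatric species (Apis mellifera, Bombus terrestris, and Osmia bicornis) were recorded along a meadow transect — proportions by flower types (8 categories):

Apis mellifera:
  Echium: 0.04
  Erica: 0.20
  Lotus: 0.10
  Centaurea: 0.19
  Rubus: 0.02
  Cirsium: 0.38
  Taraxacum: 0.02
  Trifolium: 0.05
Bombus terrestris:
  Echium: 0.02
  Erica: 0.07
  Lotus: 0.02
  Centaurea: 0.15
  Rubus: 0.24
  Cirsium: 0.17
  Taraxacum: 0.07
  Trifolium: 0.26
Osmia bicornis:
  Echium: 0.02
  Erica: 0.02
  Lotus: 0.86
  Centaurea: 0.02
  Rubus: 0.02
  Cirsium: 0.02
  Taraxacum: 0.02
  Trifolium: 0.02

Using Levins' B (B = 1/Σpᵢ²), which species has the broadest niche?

Σp_mellᵢ² = 0.04² + 0.20² + 0.10² + 0.19² + 0.02² + 0.38² + 0.02² + 0.05² = 0.0016 + 0.0400 + 0.0100 + 0.0361 + 0.0004 + 0.1444 + 0.0004 + 0.0025 = 0.2354
B_mell = 1 / 0.2354 = 4.2481
Σp_terrᵢ² = 0.02² + 0.07² + 0.02² + 0.15² + 0.24² + 0.17² + 0.07² + 0.26² = 0.0004 + 0.0049 + 0.0004 + 0.0225 + 0.0576 + 0.0289 + 0.0049 + 0.0676 = 0.1872
B_terr = 1 / 0.1872 = 5.3419
Σp_bicoᵢ² = 0.02² + 0.02² + 0.86² + 0.02² + 0.02² + 0.02² + 0.02² + 0.02² = 0.0004 + 0.0004 + 0.7396 + 0.0004 + 0.0004 + 0.0004 + 0.0004 + 0.0004 = 0.7424
B_bico = 1 / 0.7424 = 1.3470
Highest B → broadest niche (most generalist): Bombus terrestris (B = 5.34).

Bombus terrestris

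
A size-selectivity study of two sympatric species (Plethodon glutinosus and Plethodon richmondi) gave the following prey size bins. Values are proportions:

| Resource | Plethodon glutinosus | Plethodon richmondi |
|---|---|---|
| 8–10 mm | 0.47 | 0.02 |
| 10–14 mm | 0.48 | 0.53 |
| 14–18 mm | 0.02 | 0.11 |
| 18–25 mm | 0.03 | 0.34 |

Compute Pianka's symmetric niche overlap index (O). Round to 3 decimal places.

0.642

Σ p₁ᵢp₂ᵢ = 0.0094 + 0.2544 + 0.0022 + 0.0102 = 0.2762
Σp_1ᵢ² = 0.47² + 0.48² + 0.02² + 0.03² = 0.2209 + 0.2304 + 0.0004 + 0.0009 = 0.4526
Σp_2ᵢ² = 0.02² + 0.53² + 0.11² + 0.34² = 0.0004 + 0.2809 + 0.0121 + 0.1156 = 0.4090
O = 0.2762 / √(0.4526 × 0.4090) = 0.2762 / 0.430248 = 0.64196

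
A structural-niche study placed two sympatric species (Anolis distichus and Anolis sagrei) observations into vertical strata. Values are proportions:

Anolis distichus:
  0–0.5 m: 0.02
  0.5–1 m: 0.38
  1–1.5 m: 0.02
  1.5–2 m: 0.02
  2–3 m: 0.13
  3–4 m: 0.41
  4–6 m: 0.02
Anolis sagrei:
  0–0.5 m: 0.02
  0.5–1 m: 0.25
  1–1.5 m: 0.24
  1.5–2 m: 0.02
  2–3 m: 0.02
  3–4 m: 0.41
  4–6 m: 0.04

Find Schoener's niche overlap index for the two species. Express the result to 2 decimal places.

0.76

Σ|p₁ᵢ − p₂ᵢ| = 0.00 + 0.13 + 0.22 + 0.00 + 0.11 + 0.00 + 0.02 = 0.48
D = 1 − ½ × 0.48 = 1 − 0.240 = 0.7600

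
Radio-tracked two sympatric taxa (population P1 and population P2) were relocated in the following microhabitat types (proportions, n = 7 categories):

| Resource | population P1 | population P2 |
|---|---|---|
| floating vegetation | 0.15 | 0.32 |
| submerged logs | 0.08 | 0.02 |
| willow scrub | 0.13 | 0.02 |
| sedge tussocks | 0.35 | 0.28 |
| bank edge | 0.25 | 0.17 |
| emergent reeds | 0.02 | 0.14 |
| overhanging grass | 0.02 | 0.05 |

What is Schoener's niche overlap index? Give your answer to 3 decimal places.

0.680

Σ|p₁ᵢ − p₂ᵢ| = 0.17 + 0.06 + 0.11 + 0.07 + 0.08 + 0.12 + 0.03 = 0.64
D = 1 − ½ × 0.64 = 1 − 0.320 = 0.68000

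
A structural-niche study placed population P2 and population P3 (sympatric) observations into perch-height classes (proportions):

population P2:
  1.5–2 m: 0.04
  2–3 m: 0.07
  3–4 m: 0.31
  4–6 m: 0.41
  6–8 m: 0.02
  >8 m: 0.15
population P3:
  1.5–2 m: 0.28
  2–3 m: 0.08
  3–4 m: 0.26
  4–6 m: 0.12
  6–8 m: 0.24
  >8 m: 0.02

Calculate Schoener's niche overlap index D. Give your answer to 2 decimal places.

0.53

Σ|p₁ᵢ − p₂ᵢ| = 0.24 + 0.01 + 0.05 + 0.29 + 0.22 + 0.13 = 0.94
D = 1 − ½ × 0.94 = 1 − 0.470 = 0.5300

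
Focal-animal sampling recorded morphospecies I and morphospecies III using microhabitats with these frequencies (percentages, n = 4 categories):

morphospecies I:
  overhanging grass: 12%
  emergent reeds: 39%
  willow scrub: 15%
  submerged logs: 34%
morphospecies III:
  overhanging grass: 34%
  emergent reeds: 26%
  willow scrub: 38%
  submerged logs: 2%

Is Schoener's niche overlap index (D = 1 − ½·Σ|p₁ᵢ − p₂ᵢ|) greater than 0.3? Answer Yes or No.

Yes

Convert percentages to proportions (divide by 100).
Σ|p₁ᵢ − p₂ᵢ| = 0.22 + 0.13 + 0.23 + 0.32 = 0.90
D = 1 − ½ × 0.90 = 1 − 0.450 = 0.5500
D = 0.5500 > 0.3 → Yes.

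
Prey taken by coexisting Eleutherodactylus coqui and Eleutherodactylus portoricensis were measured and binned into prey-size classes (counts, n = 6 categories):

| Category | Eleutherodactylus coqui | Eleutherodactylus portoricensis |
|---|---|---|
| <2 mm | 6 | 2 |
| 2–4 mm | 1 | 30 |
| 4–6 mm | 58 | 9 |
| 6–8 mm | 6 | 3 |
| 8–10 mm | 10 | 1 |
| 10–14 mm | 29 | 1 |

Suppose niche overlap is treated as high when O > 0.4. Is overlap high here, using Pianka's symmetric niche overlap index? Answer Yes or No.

Proportions for Eleutherodactylus coqui (n=110): 6/110=0.0545, 1/110=0.0091, 58/110=0.5273, 6/110=0.0545, 10/110=0.0909, 29/110=0.2636
Proportions for Eleutherodactylus portoricensis (n=46): 2/46=0.0435, 30/46=0.6522, 9/46=0.1957, 3/46=0.0652, 1/46=0.0217, 1/46=0.0217
Σ p₁ᵢp₂ᵢ = 0.002371 + 0.005935 + 0.103193 + 0.003553 + 0.001973 + 0.005720 = 0.122745
Σp_1ᵢ² = 0.0545² + 0.0091² + 0.5273² + 0.0545² + 0.0909² + 0.2636² = 0.002970 + 0.000083 + 0.278045 + 0.002970 + 0.008263 + 0.069485 = 0.361816
Σp_2ᵢ² = 0.0435² + 0.6522² + 0.1957² + 0.0652² + 0.0217² + 0.0217² = 0.001892 + 0.425365 + 0.038298 + 0.004251 + 0.000471 + 0.000471 = 0.470748
O = 0.122745 / √(0.361816 × 0.470748) = 0.122745 / 0.4127035 = 0.2974
O = 0.2974 < 0.4 → No.

No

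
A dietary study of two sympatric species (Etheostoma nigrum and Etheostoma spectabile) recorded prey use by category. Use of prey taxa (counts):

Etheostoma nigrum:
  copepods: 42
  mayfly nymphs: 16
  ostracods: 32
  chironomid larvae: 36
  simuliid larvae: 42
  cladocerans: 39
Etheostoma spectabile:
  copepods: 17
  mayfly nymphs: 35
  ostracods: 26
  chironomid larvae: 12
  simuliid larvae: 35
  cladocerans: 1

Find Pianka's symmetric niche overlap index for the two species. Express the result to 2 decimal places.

0.78

Proportions for Etheostoma nigrum (n=207): 42/207=0.2029, 16/207=0.0773, 32/207=0.1546, 36/207=0.1739, 42/207=0.2029, 39/207=0.1884
Proportions for Etheostoma spectabile (n=126): 17/126=0.1349, 35/126=0.2778, 26/126=0.2063, 12/126=0.0952, 35/126=0.2778, 1/126=0.0079
Σ p₁ᵢp₂ᵢ = 0.027371 + 0.021474 + 0.031894 + 0.016555 + 0.056366 + 0.001488 = 0.155148
Σp_1ᵢ² = 0.2029² + 0.0773² + 0.1546² + 0.1739² + 0.2029² + 0.1884² = 0.041168 + 0.005975 + 0.023901 + 0.030241 + 0.041168 + 0.035495 = 0.177948
Σp_2ᵢ² = 0.1349² + 0.2778² + 0.2063² + 0.0952² + 0.2778² + 0.0079² = 0.018198 + 0.077173 + 0.042560 + 0.009063 + 0.077173 + 0.000062 = 0.224229
O = 0.155148 / √(0.177948 × 0.224229) = 0.155148 / 0.1997526 = 0.7767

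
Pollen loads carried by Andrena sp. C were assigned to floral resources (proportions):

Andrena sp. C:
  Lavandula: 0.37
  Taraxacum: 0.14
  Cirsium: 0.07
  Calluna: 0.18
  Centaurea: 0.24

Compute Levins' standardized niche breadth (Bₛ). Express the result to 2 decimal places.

Σpᵢ² = 0.37² + 0.14² + 0.07² + 0.18² + 0.24² = 0.1369 + 0.0196 + 0.0049 + 0.0324 + 0.0576 = 0.2514
B = 1 / 0.2514 = 3.9777
Bₛ = (B − 1)/(n − 1) = (3.9777 − 1)/(5 − 1) = 2.9777/4 = 0.7444

0.74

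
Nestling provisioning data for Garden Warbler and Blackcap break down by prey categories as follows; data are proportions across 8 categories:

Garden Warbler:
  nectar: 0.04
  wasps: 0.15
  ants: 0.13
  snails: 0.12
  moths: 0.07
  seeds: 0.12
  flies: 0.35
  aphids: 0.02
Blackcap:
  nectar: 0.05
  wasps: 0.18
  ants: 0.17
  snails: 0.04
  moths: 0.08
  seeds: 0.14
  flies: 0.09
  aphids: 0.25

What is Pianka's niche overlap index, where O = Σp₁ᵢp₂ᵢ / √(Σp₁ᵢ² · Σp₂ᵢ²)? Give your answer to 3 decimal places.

Σ p₁ᵢp₂ᵢ = 0.0020 + 0.0270 + 0.0221 + 0.0048 + 0.0056 + 0.0168 + 0.0315 + 0.0050 = 0.1148
Σp_1ᵢ² = 0.04² + 0.15² + 0.13² + 0.12² + 0.07² + 0.12² + 0.35² + 0.02² = 0.0016 + 0.0225 + 0.0169 + 0.0144 + 0.0049 + 0.0144 + 0.1225 + 0.0004 = 0.1976
Σp_2ᵢ² = 0.05² + 0.18² + 0.17² + 0.04² + 0.08² + 0.14² + 0.09² + 0.25² = 0.0025 + 0.0324 + 0.0289 + 0.0016 + 0.0064 + 0.0196 + 0.0081 + 0.0625 = 0.1620
O = 0.1148 / √(0.1976 × 0.1620) = 0.1148 / 0.178917 = 0.64164

0.642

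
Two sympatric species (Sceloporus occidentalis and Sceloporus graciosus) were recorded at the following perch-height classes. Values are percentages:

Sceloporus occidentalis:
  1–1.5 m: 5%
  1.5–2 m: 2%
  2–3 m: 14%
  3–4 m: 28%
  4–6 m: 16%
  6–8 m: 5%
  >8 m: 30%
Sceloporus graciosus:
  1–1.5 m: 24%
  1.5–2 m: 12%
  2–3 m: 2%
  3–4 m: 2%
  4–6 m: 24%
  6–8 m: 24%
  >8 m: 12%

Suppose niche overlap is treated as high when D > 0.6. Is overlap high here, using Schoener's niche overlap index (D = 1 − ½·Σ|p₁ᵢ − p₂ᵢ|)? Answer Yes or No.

No

Convert percentages to proportions (divide by 100).
Σ|p₁ᵢ − p₂ᵢ| = 0.19 + 0.10 + 0.12 + 0.26 + 0.08 + 0.19 + 0.18 = 1.12
D = 1 − ½ × 1.12 = 1 − 0.560 = 0.4400
D = 0.4400 < 0.6 → No.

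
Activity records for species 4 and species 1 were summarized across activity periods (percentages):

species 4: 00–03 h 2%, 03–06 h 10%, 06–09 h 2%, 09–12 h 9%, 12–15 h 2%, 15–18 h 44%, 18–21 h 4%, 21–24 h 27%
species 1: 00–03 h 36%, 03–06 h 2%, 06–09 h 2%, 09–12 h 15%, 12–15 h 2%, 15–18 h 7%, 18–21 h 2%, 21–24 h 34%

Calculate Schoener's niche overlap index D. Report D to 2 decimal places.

0.53

Convert percentages to proportions (divide by 100).
Σ|p₁ᵢ − p₂ᵢ| = 0.34 + 0.08 + 0.00 + 0.06 + 0.00 + 0.37 + 0.02 + 0.07 = 0.94
D = 1 − ½ × 0.94 = 1 − 0.470 = 0.5300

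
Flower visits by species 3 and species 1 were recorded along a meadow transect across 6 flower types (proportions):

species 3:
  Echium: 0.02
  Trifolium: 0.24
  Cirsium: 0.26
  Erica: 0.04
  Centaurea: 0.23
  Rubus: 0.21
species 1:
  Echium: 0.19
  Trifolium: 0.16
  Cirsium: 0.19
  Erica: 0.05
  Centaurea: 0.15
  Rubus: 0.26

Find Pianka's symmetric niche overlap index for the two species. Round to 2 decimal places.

0.88

Σ p₁ᵢp₂ᵢ = 0.0038 + 0.0384 + 0.0494 + 0.0020 + 0.0345 + 0.0546 = 0.1827
Σp_1ᵢ² = 0.02² + 0.24² + 0.26² + 0.04² + 0.23² + 0.21² = 0.0004 + 0.0576 + 0.0676 + 0.0016 + 0.0529 + 0.0441 = 0.2242
Σp_2ᵢ² = 0.19² + 0.16² + 0.19² + 0.05² + 0.15² + 0.26² = 0.0361 + 0.0256 + 0.0361 + 0.0025 + 0.0225 + 0.0676 = 0.1904
O = 0.1827 / √(0.2242 × 0.1904) = 0.1827 / 0.20661 = 0.8843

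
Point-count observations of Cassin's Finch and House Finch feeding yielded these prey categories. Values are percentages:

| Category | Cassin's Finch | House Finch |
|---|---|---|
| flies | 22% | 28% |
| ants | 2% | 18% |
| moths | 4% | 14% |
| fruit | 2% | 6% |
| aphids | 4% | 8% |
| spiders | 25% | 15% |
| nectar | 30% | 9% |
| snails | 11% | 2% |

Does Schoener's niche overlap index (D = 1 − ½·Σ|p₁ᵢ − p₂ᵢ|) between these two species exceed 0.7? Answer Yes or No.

No

Convert percentages to proportions (divide by 100).
Σ|p₁ᵢ − p₂ᵢ| = 0.06 + 0.16 + 0.10 + 0.04 + 0.04 + 0.10 + 0.21 + 0.09 = 0.80
D = 1 − ½ × 0.80 = 1 − 0.400 = 0.6000
D = 0.6000 < 0.7 → No.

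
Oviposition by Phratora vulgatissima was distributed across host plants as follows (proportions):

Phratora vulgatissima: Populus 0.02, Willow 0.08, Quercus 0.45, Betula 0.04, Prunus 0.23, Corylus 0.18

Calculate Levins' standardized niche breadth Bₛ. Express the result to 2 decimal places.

0.48

Σpᵢ² = 0.02² + 0.08² + 0.45² + 0.04² + 0.23² + 0.18² = 0.0004 + 0.0064 + 0.2025 + 0.0016 + 0.0529 + 0.0324 = 0.2962
B = 1 / 0.2962 = 3.3761
Bₛ = (B − 1)/(n − 1) = (3.3761 − 1)/(6 − 1) = 2.3761/5 = 0.4752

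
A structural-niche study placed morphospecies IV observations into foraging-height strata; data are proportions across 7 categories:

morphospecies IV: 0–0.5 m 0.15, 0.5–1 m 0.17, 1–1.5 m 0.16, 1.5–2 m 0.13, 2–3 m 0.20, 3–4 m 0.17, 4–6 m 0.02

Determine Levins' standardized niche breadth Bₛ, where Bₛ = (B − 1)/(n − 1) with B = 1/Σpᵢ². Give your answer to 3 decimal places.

Σpᵢ² = 0.15² + 0.17² + 0.16² + 0.13² + 0.20² + 0.17² + 0.02² = 0.0225 + 0.0289 + 0.0256 + 0.0169 + 0.0400 + 0.0289 + 0.0004 = 0.1632
B = 1 / 0.1632 = 6.12745
Bₛ = (B − 1)/(n − 1) = (6.12745 − 1)/(7 − 1) = 5.12745/6 = 0.85458

0.855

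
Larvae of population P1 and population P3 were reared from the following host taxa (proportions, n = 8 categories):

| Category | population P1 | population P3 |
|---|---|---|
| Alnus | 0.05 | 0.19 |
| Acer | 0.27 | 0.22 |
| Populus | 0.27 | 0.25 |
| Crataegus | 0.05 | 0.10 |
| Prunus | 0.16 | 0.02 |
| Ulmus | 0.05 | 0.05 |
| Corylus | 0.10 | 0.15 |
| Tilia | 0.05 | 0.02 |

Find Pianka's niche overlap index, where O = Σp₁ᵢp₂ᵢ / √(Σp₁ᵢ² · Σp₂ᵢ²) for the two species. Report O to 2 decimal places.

0.87

Σ p₁ᵢp₂ᵢ = 0.0095 + 0.0594 + 0.0675 + 0.0050 + 0.0032 + 0.0025 + 0.0150 + 0.0010 = 0.1631
Σp_1ᵢ² = 0.05² + 0.27² + 0.27² + 0.05² + 0.16² + 0.05² + 0.10² + 0.05² = 0.0025 + 0.0729 + 0.0729 + 0.0025 + 0.0256 + 0.0025 + 0.0100 + 0.0025 = 0.1914
Σp_2ᵢ² = 0.19² + 0.22² + 0.25² + 0.10² + 0.02² + 0.05² + 0.15² + 0.02² = 0.0361 + 0.0484 + 0.0625 + 0.0100 + 0.0004 + 0.0025 + 0.0225 + 0.0004 = 0.1828
O = 0.1631 / √(0.1914 × 0.1828) = 0.1631 / 0.18705 = 0.8720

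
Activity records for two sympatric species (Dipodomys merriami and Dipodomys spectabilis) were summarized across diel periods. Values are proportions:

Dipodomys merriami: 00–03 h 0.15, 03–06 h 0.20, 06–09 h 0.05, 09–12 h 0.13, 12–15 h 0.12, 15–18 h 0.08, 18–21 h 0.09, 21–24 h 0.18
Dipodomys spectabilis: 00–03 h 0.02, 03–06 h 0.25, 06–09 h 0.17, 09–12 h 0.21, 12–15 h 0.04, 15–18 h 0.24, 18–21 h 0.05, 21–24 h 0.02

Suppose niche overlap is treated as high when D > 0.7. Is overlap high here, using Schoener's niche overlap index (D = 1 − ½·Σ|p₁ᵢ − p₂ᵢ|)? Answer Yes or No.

No

Σ|p₁ᵢ − p₂ᵢ| = 0.13 + 0.05 + 0.12 + 0.08 + 0.08 + 0.16 + 0.04 + 0.16 = 0.82
D = 1 − ½ × 0.82 = 1 − 0.410 = 0.5900
D = 0.5900 < 0.7 → No.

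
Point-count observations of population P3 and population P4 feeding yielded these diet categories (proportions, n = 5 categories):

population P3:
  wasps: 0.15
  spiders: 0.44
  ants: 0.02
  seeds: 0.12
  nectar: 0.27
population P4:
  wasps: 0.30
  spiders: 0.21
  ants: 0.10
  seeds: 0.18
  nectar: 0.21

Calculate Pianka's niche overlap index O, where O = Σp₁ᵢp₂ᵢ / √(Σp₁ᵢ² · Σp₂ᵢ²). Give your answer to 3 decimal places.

0.841

Σ p₁ᵢp₂ᵢ = 0.0450 + 0.0924 + 0.0020 + 0.0216 + 0.0567 = 0.2177
Σp_1ᵢ² = 0.15² + 0.44² + 0.02² + 0.12² + 0.27² = 0.0225 + 0.1936 + 0.0004 + 0.0144 + 0.0729 = 0.3038
Σp_2ᵢ² = 0.30² + 0.21² + 0.10² + 0.18² + 0.21² = 0.0900 + 0.0441 + 0.0100 + 0.0324 + 0.0441 = 0.2206
O = 0.2177 / √(0.3038 × 0.2206) = 0.2177 / 0.258879 = 0.84093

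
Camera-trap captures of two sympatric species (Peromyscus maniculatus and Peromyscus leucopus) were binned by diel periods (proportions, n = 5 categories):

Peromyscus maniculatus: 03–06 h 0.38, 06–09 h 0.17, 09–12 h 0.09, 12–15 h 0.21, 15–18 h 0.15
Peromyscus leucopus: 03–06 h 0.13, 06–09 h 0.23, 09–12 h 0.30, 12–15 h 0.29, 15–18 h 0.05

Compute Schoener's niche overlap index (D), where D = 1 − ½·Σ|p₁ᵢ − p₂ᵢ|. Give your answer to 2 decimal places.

Σ|p₁ᵢ − p₂ᵢ| = 0.25 + 0.06 + 0.21 + 0.08 + 0.10 = 0.70
D = 1 − ½ × 0.70 = 1 − 0.350 = 0.6500

0.65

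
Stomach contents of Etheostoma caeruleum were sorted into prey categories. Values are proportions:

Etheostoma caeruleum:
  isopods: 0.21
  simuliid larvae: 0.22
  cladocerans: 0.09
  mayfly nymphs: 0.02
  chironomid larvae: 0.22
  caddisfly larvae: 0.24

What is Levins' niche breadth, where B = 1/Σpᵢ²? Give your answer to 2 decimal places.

Σpᵢ² = 0.21² + 0.22² + 0.09² + 0.02² + 0.22² + 0.24² = 0.0441 + 0.0484 + 0.0081 + 0.0004 + 0.0484 + 0.0576 = 0.2070
B = 1 / 0.2070 = 4.8309

4.83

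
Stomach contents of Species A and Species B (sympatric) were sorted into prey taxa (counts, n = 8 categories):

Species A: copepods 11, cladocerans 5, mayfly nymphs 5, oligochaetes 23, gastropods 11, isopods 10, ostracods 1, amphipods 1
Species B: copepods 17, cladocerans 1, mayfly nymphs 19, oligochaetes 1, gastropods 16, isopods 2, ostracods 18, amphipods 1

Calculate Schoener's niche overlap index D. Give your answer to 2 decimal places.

Proportions for Species A (n=67): 11/67=0.1642, 5/67=0.0746, 5/67=0.0746, 23/67=0.3433, 11/67=0.1642, 10/67=0.1493, 1/67=0.0149, 1/67=0.0149
Proportions for Species B (n=75): 17/75=0.2267, 1/75=0.0133, 19/75=0.2533, 1/75=0.0133, 16/75=0.2133, 2/75=0.0267, 18/75=0.2400, 1/75=0.0133
Σ|p₁ᵢ − p₂ᵢ| = 0.0625 + 0.0613 + 0.1787 + 0.3300 + 0.0491 + 0.1226 + 0.2251 + 0.0016 = 1.0309
D = 1 − ½ × 1.0309 = 1 − 0.51545 = 0.48455

0.48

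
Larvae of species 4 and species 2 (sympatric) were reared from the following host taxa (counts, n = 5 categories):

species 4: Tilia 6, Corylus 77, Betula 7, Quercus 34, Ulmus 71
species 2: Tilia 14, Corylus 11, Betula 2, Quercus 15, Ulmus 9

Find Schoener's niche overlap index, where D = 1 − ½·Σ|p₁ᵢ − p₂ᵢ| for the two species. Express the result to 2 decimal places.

0.63

Proportions for species 4 (n=195): 6/195=0.0308, 77/195=0.3949, 7/195=0.0359, 34/195=0.1744, 71/195=0.3641
Proportions for species 2 (n=51): 14/51=0.2745, 11/51=0.2157, 2/51=0.0392, 15/51=0.2941, 9/51=0.1765
Σ|p₁ᵢ − p₂ᵢ| = 0.2437 + 0.1792 + 0.0033 + 0.1197 + 0.1876 = 0.7335
D = 1 − ½ × 0.7335 = 1 − 0.36675 = 0.63325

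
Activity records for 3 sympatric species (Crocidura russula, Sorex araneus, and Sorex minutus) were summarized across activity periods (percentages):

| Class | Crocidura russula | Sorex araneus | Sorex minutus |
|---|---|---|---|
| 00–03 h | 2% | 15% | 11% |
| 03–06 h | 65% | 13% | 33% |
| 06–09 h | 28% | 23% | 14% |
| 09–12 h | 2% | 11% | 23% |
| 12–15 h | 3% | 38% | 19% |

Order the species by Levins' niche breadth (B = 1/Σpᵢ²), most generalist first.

Convert percentages to proportions (divide by 100).
Σp_russᵢ² = 0.02² + 0.65² + 0.28² + 0.02² + 0.03² = 0.0004 + 0.4225 + 0.0784 + 0.0004 + 0.0009 = 0.5026
B_russ = 1 / 0.5026 = 1.9897
Σp_aranᵢ² = 0.15² + 0.13² + 0.23² + 0.11² + 0.38² = 0.0225 + 0.0169 + 0.0529 + 0.0121 + 0.1444 = 0.2488
B_aran = 1 / 0.2488 = 4.0193
Σp_minuᵢ² = 0.11² + 0.33² + 0.14² + 0.23² + 0.19² = 0.0121 + 0.1089 + 0.0196 + 0.0529 + 0.0361 = 0.2296
B_minu = 1 / 0.2296 = 4.3554
Ranking by B (broadest → narrowest): Sorex minutus (4.36) > Sorex araneus (4.02) > Crocidura russula (1.99)

Sorex minutus > Sorex araneus > Crocidura russula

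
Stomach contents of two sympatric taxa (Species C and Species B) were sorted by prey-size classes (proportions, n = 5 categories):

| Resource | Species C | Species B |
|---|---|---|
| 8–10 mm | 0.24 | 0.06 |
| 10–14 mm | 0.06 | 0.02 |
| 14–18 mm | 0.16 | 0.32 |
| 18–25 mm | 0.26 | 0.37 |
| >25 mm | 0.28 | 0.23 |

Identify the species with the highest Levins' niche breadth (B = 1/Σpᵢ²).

Σp_Cᵢ² = 0.24² + 0.06² + 0.16² + 0.26² + 0.28² = 0.0576 + 0.0036 + 0.0256 + 0.0676 + 0.0784 = 0.2328
B_C = 1 / 0.2328 = 4.2955
Σp_Bᵢ² = 0.06² + 0.02² + 0.32² + 0.37² + 0.23² = 0.0036 + 0.0004 + 0.1024 + 0.1369 + 0.0529 = 0.2962
B_B = 1 / 0.2962 = 3.3761
Highest B → broadest niche (most generalist): Species C (B = 4.30).

Species C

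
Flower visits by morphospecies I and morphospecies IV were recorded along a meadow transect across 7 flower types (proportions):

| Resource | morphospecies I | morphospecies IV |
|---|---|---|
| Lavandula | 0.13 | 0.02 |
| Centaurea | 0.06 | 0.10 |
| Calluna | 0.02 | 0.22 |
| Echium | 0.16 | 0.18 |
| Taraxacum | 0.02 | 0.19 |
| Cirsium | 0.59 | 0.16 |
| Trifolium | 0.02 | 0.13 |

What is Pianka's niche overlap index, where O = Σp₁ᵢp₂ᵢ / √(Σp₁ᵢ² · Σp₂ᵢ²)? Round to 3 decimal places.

Σ p₁ᵢp₂ᵢ = 0.0026 + 0.0060 + 0.0044 + 0.0288 + 0.0038 + 0.0944 + 0.0026 = 0.1426
Σp_1ᵢ² = 0.13² + 0.06² + 0.02² + 0.16² + 0.02² + 0.59² + 0.02² = 0.0169 + 0.0036 + 0.0004 + 0.0256 + 0.0004 + 0.3481 + 0.0004 = 0.3954
Σp_2ᵢ² = 0.02² + 0.10² + 0.22² + 0.18² + 0.19² + 0.16² + 0.13² = 0.0004 + 0.0100 + 0.0484 + 0.0324 + 0.0361 + 0.0256 + 0.0169 = 0.1698
O = 0.1426 / √(0.3954 × 0.1698) = 0.1426 / 0.259112 = 0.55034

0.550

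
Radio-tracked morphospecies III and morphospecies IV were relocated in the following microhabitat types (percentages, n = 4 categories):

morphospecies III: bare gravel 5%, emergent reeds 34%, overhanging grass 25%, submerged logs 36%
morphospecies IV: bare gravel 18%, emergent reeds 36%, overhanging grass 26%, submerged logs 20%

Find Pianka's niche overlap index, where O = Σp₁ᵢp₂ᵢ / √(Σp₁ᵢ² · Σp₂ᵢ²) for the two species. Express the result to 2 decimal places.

0.93

Convert percentages to proportions (divide by 100).
Σ p₁ᵢp₂ᵢ = 0.0090 + 0.1224 + 0.0650 + 0.0720 = 0.2684
Σp_1ᵢ² = 0.05² + 0.34² + 0.25² + 0.36² = 0.0025 + 0.1156 + 0.0625 + 0.1296 = 0.3102
Σp_2ᵢ² = 0.18² + 0.36² + 0.26² + 0.20² = 0.0324 + 0.1296 + 0.0676 + 0.0400 = 0.2696
O = 0.2684 / √(0.3102 × 0.2696) = 0.2684 / 0.28919 = 0.9281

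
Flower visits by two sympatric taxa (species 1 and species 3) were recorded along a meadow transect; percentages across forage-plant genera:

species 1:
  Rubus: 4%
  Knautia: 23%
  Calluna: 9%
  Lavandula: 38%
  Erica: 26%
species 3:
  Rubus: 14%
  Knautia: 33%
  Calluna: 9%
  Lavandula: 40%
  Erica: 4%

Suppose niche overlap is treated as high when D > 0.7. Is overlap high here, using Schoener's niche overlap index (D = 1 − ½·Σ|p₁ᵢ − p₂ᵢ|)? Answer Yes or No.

Yes

Convert percentages to proportions (divide by 100).
Σ|p₁ᵢ − p₂ᵢ| = 0.10 + 0.10 + 0.00 + 0.02 + 0.22 = 0.44
D = 1 − ½ × 0.44 = 1 − 0.220 = 0.7800
D = 0.7800 > 0.7 → Yes.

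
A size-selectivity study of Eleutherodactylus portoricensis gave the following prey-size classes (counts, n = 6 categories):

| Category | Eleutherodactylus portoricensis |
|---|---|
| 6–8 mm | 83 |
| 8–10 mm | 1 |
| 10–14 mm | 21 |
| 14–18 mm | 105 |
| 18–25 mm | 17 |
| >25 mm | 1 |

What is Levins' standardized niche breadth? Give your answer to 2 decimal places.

0.36

Proportions for Eleutherodactylus portoricensis (n=228): 83/228=0.3640, 1/228=0.0044, 21/228=0.0921, 105/228=0.4605, 17/228=0.0746, 1/228=0.0044
Σpᵢ² = 0.3640² + 0.0044² + 0.0921² + 0.4605² + 0.0746² + 0.0044² = 0.132496 + 0.000019 + 0.008482 + 0.212060 + 0.005565 + 0.000019 = 0.358641
B = 1 / 0.358641 = 2.7883
Bₛ = (B − 1)/(n − 1) = (2.7883 − 1)/(6 − 1) = 1.7883/5 = 0.3577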